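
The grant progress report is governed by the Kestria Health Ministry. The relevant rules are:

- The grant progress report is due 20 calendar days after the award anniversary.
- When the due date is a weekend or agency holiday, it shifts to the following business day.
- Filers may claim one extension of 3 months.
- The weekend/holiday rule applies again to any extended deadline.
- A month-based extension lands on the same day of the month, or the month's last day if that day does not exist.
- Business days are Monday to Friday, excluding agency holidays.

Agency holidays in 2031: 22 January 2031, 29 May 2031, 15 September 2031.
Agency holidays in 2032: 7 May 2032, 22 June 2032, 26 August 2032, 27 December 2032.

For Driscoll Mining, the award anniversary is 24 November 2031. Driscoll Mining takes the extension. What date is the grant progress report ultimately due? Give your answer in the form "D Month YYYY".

Adding 20 calendar days to 24 November 2031 gives 14 December 2031.
14 December 2031 is a Sunday; the next business day is 15 December 2031 (Monday).
The 3 months extension carries 15 December 2031 to 15 March 2032.
15 March 2032 is a Monday and not a listed holiday, so it stands.
Final deadline: 15 March 2032.

15 March 2032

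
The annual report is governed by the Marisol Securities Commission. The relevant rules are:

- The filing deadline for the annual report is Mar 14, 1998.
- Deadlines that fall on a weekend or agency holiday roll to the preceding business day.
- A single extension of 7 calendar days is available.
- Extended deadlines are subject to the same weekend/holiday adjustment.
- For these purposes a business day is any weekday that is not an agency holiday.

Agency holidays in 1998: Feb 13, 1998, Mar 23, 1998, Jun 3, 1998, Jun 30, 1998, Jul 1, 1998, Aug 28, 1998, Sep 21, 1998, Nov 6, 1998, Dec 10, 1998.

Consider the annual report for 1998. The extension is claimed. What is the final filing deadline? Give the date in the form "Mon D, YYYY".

The statutory due date is Mar 14, 1998.
Mar 14, 1998 is a Saturday, so it moves to the preceding business day, Mar 13, 1998 (Friday).
Add the 7 calendar-day extension to Mar 13, 1998: Mar 20, 1998.
Mar 20, 1998 is a Friday and not a listed holiday, so it stands.
So the filing is due Mar 20, 1998.

Mar 20, 1998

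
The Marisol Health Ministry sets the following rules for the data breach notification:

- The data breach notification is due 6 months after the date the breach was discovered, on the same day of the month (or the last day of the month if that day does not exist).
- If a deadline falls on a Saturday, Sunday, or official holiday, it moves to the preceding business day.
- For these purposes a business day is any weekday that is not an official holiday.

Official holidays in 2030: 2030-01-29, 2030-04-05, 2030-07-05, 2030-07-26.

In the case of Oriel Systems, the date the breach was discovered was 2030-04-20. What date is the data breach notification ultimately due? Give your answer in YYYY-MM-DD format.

Moving 6 months forward from 2030-04-20 on the corresponding day gives 2030-10-20.
Because 2030-10-20 is a Sunday, the deadline becomes 2030-10-18 (Friday).
The final due date is 2030-10-18.

2030-10-18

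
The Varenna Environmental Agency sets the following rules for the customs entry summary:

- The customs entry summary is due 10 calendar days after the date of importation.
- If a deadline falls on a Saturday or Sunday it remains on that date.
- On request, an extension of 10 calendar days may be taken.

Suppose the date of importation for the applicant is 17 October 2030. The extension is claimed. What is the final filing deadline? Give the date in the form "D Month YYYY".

10 calendar days after 17 October 2030 is 27 October 2030.
27 October 2030 is a Sunday; no weekend or holiday adjustment applies.
The 10-calendar-day extension moves the deadline from 27 October 2030 to 6 November 2030.
6 November 2030 is a Wednesday; no weekend or holiday adjustment applies.
So the filing is due 6 November 2030.

6 November 2030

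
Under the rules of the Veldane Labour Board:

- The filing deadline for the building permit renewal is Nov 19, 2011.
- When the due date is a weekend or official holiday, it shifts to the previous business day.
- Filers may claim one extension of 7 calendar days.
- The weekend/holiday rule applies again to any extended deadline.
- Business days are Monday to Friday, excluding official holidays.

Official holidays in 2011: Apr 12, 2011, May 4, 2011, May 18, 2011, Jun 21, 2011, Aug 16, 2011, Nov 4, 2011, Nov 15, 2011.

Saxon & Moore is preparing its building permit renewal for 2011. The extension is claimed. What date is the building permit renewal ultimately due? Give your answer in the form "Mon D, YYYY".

Start from the fixed due date, Nov 19, 2011.
Nov 19, 2011 is a Saturday, so it moves to the preceding business day, Nov 18, 2011 (Friday).
The 7-calendar-day extension moves the deadline from Nov 18, 2011 to Nov 25, 2011.
Nov 25, 2011 (Friday) is already a business day.
The final due date is Nov 25, 2011.

Nov 25, 2011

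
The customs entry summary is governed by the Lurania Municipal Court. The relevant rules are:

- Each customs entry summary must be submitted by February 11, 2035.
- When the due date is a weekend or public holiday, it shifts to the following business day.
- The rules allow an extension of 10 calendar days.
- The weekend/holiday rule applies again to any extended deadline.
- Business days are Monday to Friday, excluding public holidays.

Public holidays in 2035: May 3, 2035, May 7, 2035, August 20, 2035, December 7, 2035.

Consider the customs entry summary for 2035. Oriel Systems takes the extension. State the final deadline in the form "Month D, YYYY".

February 22, 2035

Start from the fixed due date, February 11, 2035.
February 11, 2035 falls on a Sunday. Rolling to the next business day gives February 12, 2035, a Monday.
The 10-calendar-day extension moves the deadline from February 12, 2035 to February 22, 2035.
Since February 22, 2035 is a Thursday and not a holiday, the date is unchanged.
Deadline: February 22, 2035.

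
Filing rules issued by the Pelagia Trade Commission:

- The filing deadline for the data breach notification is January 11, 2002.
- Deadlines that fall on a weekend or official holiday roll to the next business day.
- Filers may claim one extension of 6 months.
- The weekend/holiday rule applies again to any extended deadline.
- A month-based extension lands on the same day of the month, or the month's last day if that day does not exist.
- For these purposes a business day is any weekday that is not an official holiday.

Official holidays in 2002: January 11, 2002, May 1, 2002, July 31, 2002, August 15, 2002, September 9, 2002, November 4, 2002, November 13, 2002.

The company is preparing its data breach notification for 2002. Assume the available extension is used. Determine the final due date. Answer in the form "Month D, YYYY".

The stated deadline is January 11, 2002.
January 11, 2002 falls on a listed holiday. Rolling to the next business day gives January 14, 2002, a Monday.
Add 6 months to January 14, 2002: July 14, 2002.
Because July 14, 2002 is a Sunday, the deadline becomes July 15, 2002 (Monday).
So the filing is due July 15, 2002.

July 15, 2002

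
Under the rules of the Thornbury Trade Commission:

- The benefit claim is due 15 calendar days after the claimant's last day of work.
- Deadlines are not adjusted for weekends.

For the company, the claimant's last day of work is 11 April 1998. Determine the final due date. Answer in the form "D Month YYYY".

26 April 1998

Adding 15 calendar days to 11 April 1998 gives 26 April 1998.
26 April 1998 is a Sunday; no weekend or holiday adjustment applies.
Deadline: 26 April 1998.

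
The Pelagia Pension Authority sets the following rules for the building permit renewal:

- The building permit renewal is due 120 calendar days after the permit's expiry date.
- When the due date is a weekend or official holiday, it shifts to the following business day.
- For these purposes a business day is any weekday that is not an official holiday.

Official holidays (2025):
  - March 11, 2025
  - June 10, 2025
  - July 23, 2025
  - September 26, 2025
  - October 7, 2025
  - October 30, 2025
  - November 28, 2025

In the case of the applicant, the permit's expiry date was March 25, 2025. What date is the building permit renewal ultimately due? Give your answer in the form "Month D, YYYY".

July 24, 2025

Adding 120 calendar days to March 25, 2025 gives July 23, 2025.
Because July 23, 2025 is a listed holiday, the deadline becomes July 24, 2025 (Thursday).
Deadline: July 24, 2025.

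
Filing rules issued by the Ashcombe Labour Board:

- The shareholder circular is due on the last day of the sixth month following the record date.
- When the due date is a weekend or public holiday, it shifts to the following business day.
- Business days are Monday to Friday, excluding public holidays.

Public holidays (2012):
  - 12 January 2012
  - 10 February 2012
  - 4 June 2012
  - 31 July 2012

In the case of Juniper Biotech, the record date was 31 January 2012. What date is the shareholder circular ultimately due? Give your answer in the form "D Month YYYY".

1 August 2012

6 months after 31 January 2012 falls in July 2012; the last day of that month is 31 July 2012.
31 July 2012 is a listed holiday, so it moves to the next business day, 1 August 2012 (Wednesday).
Deadline: 1 August 2012.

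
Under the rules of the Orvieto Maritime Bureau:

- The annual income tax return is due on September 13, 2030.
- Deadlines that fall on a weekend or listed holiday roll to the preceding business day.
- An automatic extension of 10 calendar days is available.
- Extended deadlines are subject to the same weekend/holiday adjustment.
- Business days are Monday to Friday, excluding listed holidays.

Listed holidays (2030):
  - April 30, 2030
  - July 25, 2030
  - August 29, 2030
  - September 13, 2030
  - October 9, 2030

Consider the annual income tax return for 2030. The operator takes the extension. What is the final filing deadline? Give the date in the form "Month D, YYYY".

September 20, 2030

Start from the fixed due date, September 13, 2030.
September 13, 2030 falls on a listed holiday. Rolling to the preceding business day gives September 12, 2030, a Thursday.
Applying the 10-calendar-day extension: September 12, 2030 + 10 days = September 22, 2030.
September 22, 2030 falls on a Sunday. Rolling to the preceding business day gives September 20, 2030, a Friday.
Deadline: September 20, 2030.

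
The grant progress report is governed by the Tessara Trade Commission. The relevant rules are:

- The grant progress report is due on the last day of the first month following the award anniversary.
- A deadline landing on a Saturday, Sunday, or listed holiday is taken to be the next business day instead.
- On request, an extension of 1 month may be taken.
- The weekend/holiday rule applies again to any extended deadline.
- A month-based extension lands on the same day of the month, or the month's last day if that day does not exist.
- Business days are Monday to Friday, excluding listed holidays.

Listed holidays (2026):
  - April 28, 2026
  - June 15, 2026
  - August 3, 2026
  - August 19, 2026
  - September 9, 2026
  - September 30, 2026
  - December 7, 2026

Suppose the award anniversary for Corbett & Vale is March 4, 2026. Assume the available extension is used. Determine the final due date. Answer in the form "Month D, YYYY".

1 month after March 4, 2026 is April 2026; that month ends on April 30, 2026.
Since April 30, 2026 is a Thursday and not a holiday, the date is unchanged.
Add 1 month to April 30, 2026: May 30, 2026.
May 30, 2026 is a Saturday; the next business day is June 1, 2026 (Monday).
Deadline: June 1, 2026.

June 1, 2026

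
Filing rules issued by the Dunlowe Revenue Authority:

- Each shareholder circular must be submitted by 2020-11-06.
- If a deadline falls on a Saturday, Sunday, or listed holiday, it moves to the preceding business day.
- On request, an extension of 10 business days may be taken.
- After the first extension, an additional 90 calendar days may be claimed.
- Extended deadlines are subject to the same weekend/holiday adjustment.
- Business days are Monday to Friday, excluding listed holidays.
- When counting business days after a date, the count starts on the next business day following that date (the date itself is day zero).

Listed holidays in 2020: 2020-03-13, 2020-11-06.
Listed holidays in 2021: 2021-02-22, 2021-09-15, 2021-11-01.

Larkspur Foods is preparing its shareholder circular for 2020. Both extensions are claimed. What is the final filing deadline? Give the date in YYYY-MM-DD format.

The statutory due date is 2020-11-06.
2020-11-06 is a listed holiday; the preceding business day is 2020-11-05 (Thursday).
Applying the 10-business-day extension: 10 business days after 2020-11-05 is 2020-11-20.
2020-11-20 (Friday) is already a business day.
The 90-calendar-day extension moves the deadline from 2020-11-20 to 2021-02-18.
2021-02-18 (Thursday) is already a business day.
The final due date is 2021-02-18.

2021-02-18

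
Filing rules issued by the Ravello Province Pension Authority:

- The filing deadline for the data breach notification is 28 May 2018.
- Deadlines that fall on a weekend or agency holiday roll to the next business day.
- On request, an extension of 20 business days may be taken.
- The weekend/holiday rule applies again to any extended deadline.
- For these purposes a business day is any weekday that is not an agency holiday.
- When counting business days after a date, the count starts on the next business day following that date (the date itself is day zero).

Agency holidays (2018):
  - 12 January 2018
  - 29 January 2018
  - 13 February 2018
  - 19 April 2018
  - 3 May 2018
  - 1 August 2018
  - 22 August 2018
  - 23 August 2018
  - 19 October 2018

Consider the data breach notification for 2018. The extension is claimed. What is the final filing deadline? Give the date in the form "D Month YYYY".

Start from the fixed due date, 28 May 2018.
28 May 2018 is a Monday and not a listed holiday, so it stands.
The 20-business-day extension runs from 28 May 2018 to 25 June 2018.
25 June 2018 is a Monday and not a listed holiday, so it stands.
Deadline: 25 June 2018.

25 June 2018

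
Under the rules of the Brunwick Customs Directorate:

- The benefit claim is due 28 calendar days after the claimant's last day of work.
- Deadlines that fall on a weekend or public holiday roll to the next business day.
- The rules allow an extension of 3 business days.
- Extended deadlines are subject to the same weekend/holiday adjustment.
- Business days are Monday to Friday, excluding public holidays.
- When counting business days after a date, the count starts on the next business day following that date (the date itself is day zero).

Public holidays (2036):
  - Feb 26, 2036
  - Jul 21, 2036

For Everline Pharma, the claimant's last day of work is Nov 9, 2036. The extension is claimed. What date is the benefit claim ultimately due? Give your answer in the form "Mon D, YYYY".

Dec 11, 2036

Adding 28 calendar days to Nov 9, 2036 gives Dec 7, 2036.
Dec 7, 2036 is a Sunday; the next business day is Dec 8, 2036 (Monday).
The 3-business-day extension runs from Dec 8, 2036 to Dec 11, 2036.
Dec 11, 2036 (Thursday) is already a business day.
Final deadline: Dec 11, 2036.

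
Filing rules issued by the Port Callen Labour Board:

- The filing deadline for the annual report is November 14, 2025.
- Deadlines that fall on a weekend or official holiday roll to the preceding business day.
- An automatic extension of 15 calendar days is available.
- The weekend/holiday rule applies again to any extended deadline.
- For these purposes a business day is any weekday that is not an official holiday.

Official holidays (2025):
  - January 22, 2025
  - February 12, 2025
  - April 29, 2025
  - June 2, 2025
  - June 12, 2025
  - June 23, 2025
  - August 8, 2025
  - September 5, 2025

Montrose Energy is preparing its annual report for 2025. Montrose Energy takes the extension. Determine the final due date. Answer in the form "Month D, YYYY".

Start from the fixed due date, November 14, 2025.
November 14, 2025 (Friday) is already a business day.
With the 15-day extension, November 14, 2025 becomes November 29, 2025.
Because November 29, 2025 is a Saturday, the deadline becomes November 28, 2025 (Friday).
The final due date is November 28, 2025.

November 28, 2025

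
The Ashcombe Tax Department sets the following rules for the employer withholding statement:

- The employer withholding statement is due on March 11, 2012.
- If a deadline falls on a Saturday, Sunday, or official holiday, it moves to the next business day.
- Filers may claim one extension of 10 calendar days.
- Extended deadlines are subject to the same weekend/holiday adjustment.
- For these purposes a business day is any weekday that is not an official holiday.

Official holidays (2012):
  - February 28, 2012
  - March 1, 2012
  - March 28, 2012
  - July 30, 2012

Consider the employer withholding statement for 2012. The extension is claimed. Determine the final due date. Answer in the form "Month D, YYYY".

The statutory due date is March 11, 2012.
March 11, 2012 is a Sunday; the next business day is March 12, 2012 (Monday).
With the 10-day extension, March 12, 2012 becomes March 22, 2012.
March 22, 2012 is a Thursday and not a listed holiday, so it stands.
The final due date is March 22, 2012.

March 22, 2012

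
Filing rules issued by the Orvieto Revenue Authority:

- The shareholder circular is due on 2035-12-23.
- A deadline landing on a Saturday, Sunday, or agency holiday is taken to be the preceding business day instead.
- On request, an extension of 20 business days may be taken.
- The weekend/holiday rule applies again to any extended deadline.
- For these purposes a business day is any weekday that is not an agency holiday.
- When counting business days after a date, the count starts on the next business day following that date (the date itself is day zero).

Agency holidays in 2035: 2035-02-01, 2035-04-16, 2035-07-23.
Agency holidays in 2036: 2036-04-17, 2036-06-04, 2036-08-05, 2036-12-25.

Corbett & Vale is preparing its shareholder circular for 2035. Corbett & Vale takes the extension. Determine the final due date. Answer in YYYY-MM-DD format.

2036-01-18

Start from the fixed due date, 2035-12-23.
2035-12-23 is a Sunday, so it moves to the preceding business day, 2035-12-21 (Friday).
Counting 20 further business days from 2035-12-21 reaches 2036-01-18.
2036-01-18 is a Friday and not a listed holiday, so it stands.
So the filing is due 2036-01-18.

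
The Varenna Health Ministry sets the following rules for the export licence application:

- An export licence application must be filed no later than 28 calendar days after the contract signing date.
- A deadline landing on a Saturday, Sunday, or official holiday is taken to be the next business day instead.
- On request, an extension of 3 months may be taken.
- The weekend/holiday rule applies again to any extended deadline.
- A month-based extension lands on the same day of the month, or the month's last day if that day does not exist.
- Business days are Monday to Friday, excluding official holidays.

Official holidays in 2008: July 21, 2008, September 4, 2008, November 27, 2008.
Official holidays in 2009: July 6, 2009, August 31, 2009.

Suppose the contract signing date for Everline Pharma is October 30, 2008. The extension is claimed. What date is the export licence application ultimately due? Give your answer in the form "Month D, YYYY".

March 2, 2009

Trigger date October 30, 2008 + 28 calendar days = November 27, 2008.
Because November 27, 2008 is a listed holiday, the deadline becomes November 28, 2008 (Friday).
Add 3 months to November 28, 2008: February 28, 2009.
February 28, 2009 falls on a Saturday. Rolling to the next business day gives March 2, 2009, a Monday.
The final due date is March 2, 2009.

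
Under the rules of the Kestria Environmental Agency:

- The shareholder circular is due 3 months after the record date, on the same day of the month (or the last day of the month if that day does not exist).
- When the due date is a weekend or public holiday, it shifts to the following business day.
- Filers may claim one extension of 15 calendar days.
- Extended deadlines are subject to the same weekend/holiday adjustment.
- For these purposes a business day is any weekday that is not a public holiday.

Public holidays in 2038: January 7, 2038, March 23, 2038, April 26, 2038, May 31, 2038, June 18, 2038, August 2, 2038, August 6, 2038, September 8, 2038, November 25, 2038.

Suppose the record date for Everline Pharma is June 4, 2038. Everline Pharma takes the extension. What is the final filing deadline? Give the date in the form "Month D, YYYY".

Moving 3 months forward from June 4, 2038 on the corresponding day gives September 4, 2038.
September 4, 2038 falls on a Saturday. Rolling to the next business day gives September 6, 2038, a Monday.
The 15-calendar-day extension moves the deadline from September 6, 2038 to September 21, 2038.
September 21, 2038 (Tuesday) is already a business day.
The final due date is September 21, 2038.

September 21, 2038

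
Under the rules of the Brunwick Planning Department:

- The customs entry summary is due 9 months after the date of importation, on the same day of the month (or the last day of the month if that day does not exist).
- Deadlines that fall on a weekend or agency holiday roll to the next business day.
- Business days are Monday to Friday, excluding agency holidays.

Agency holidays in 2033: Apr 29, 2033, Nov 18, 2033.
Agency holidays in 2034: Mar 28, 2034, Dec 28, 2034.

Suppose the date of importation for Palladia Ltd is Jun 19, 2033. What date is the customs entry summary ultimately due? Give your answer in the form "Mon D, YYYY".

Mar 20, 2034

Moving 9 months forward from Jun 19, 2033 on the corresponding day gives Mar 19, 2034.
Mar 19, 2034 is a Sunday; the next business day is Mar 20, 2034 (Monday).
Final deadline: Mar 20, 2034.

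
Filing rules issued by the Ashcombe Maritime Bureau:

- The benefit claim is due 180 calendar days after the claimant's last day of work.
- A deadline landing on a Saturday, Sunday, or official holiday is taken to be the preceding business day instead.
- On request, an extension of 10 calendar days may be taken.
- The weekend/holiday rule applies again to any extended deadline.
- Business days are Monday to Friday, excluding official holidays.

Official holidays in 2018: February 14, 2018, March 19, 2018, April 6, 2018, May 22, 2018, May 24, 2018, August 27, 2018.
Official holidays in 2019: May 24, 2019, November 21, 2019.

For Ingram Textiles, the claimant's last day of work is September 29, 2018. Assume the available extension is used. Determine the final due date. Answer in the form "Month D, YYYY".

April 5, 2019

From September 29, 2018, 180 calendar days later is March 28, 2019.
March 28, 2019 falls on a Thursday, which is a business day, so no adjustment is needed.
The 10-calendar-day extension moves the deadline from March 28, 2019 to April 7, 2019.
Because April 7, 2019 is a Sunday, the deadline becomes April 5, 2019 (Friday).
The final due date is April 5, 2019.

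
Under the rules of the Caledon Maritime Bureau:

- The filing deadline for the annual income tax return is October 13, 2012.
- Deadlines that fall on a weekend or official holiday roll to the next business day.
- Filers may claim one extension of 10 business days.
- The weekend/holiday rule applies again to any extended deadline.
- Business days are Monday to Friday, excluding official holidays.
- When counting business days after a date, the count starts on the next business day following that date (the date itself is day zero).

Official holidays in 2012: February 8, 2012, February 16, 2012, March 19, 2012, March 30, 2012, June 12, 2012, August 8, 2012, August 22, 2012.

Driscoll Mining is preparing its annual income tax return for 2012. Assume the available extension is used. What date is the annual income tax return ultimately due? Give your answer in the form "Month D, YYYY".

October 29, 2012

Start from the fixed due date, October 13, 2012.
October 13, 2012 is a Saturday; the next business day is October 15, 2012 (Monday).
Applying the 10-business-day extension: 10 business days after October 15, 2012 is October 29, 2012.
October 29, 2012 is a Monday and not a listed holiday, so it stands.
So the filing is due October 29, 2012.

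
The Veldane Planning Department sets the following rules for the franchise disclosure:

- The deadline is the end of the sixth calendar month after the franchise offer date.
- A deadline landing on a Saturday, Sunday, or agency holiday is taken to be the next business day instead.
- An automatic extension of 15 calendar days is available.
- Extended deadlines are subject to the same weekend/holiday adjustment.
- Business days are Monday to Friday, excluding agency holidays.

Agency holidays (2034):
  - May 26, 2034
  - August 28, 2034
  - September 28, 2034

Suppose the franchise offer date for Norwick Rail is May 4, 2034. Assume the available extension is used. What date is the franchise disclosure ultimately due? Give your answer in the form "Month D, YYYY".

December 15, 2034

6 months after May 4, 2034 falls in November 2034; the last day of that month is November 30, 2034.
November 30, 2034 (Thursday) is already a business day.
Applying the 15-calendar-day extension: November 30, 2034 + 15 days = December 15, 2034.
December 15, 2034 (Friday) is already a business day.
So the filing is due December 15, 2034.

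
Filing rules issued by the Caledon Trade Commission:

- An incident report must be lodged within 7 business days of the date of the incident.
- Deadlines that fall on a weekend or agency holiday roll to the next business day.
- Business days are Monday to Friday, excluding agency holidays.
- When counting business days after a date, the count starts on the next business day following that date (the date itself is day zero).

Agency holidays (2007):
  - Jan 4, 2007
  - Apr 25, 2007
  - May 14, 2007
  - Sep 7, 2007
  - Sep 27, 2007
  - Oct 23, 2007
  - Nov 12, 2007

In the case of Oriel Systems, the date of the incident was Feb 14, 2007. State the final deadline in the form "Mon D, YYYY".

Starting the day after Feb 14, 2007 and counting 7 business days lands on Feb 23, 2007.
Feb 23, 2007 (Friday) is already a business day.
Final deadline: Feb 23, 2007.

Feb 23, 2007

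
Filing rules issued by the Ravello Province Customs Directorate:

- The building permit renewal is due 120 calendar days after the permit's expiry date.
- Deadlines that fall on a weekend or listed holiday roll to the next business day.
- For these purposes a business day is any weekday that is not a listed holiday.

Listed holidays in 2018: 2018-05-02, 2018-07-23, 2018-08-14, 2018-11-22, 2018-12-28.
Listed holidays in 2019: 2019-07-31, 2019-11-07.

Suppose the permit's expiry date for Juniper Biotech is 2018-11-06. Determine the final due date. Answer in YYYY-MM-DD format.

120 calendar days after 2018-11-06 is 2019-03-06.
2019-03-06 (Wednesday) is already a business day.
So the filing is due 2019-03-06.

2019-03-06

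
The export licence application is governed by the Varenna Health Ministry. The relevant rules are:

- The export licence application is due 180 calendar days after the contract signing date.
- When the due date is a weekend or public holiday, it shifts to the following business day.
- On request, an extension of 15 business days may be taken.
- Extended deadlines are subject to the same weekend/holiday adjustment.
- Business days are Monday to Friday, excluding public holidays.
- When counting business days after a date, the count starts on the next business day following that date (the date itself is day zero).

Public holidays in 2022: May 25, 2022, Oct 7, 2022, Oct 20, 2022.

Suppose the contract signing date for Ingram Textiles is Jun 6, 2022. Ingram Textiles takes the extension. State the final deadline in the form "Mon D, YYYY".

Dec 26, 2022

Trigger date Jun 6, 2022 + 180 calendar days = Dec 3, 2022.
Dec 3, 2022 is a Saturday; the next business day is Dec 5, 2022 (Monday).
Applying the 15-business-day extension: 15 business days after Dec 5, 2022 is Dec 26, 2022.
Since Dec 26, 2022 is a Monday and not a holiday, the date is unchanged.
The final due date is Dec 26, 2022.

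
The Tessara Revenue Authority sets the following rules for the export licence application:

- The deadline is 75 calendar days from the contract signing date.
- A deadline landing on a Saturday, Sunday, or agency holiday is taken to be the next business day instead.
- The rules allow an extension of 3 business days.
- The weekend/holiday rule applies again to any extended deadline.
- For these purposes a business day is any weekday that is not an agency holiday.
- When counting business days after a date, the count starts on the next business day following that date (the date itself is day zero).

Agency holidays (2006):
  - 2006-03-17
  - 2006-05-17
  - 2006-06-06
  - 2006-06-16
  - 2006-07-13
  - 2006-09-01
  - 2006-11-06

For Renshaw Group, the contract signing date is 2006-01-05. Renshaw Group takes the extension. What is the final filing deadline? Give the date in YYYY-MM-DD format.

Trigger date 2006-01-05 + 75 calendar days = 2006-03-21.
2006-03-21 (Tuesday) is already a business day.
The 3-business-day extension runs from 2006-03-21 to 2006-03-24.
Since 2006-03-24 is a Friday and not a holiday, the date is unchanged.
Final deadline: 2006-03-24.

2006-03-24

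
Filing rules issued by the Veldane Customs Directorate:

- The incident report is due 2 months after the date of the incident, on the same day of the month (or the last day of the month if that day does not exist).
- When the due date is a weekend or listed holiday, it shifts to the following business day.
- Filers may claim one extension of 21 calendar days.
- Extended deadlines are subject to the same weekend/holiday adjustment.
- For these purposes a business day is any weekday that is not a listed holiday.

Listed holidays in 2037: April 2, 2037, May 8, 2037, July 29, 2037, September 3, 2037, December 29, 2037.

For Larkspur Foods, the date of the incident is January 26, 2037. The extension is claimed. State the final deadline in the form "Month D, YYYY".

2 months after January 26, 2037, on the same day of the month, is March 26, 2037.
March 26, 2037 is a Thursday and not a listed holiday, so it stands.
The 21-calendar-day extension moves the deadline from March 26, 2037 to April 16, 2037.
Since April 16, 2037 is a Thursday and not a holiday, the date is unchanged.
So the filing is due April 16, 2037.

April 16, 2037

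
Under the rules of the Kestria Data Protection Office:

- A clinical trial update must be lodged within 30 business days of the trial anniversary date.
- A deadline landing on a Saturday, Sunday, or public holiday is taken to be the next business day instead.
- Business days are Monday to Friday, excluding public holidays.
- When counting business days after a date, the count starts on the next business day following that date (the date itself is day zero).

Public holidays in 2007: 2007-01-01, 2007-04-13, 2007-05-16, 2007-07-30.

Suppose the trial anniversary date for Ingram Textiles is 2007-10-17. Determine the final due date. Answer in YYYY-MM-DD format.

2007-11-28

Starting the day after 2007-10-17 and counting 30 business days lands on 2007-11-28.
2007-11-28 is a Wednesday and not a listed holiday, so it stands.
The final due date is 2007-11-28.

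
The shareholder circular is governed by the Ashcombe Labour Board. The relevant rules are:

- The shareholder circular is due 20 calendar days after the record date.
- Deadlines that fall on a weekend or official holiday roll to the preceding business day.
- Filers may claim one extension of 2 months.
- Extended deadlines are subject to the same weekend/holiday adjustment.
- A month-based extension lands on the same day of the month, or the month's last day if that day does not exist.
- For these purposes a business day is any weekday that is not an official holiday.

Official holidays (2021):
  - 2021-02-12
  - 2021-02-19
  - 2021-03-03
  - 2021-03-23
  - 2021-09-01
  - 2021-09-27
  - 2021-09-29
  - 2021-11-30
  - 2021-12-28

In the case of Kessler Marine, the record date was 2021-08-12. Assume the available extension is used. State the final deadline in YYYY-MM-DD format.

2021-10-29

Adding 20 calendar days to 2021-08-12 gives 2021-09-01.
Because 2021-09-01 is a listed holiday, the deadline becomes 2021-08-31 (Tuesday).
The 2 months extension carries 2021-08-31 to 2021-10-31.
2021-10-31 is a Sunday, so it moves to the preceding business day, 2021-10-29 (Friday).
The final due date is 2021-10-29.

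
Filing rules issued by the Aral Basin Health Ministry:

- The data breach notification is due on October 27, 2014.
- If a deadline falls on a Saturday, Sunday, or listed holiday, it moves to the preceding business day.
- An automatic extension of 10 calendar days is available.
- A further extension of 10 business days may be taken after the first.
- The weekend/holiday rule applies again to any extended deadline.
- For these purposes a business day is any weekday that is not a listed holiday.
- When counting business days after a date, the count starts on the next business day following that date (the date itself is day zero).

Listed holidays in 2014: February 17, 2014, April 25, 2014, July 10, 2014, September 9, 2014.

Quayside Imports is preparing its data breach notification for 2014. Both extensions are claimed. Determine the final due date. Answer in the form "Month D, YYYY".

Start from the fixed due date, October 27, 2014.
October 27, 2014 falls on a Monday, which is a business day, so no adjustment is needed.
The 10-calendar-day extension moves the deadline from October 27, 2014 to November 6, 2014.
November 6, 2014 falls on a Thursday, which is a business day, so no adjustment is needed.
Applying the 10-business-day extension: 10 business days after November 6, 2014 is November 20, 2014.
Since November 20, 2014 is a Thursday and not a holiday, the date is unchanged.
The final due date is November 20, 2014.

November 20, 2014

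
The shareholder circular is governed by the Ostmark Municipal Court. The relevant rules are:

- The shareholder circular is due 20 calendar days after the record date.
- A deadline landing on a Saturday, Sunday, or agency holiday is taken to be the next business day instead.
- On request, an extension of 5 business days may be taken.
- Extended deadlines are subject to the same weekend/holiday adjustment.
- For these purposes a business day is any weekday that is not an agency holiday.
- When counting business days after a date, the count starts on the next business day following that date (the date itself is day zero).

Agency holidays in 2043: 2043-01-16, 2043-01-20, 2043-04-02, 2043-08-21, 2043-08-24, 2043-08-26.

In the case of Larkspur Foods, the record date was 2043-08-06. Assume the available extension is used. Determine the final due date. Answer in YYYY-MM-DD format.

2043-09-03

From 2043-08-06, 20 calendar days later is 2043-08-26.
2043-08-26 is a listed holiday, so it moves to the next business day, 2043-08-27 (Thursday).
The 5-business-day extension runs from 2043-08-27 to 2043-09-03.
2043-09-03 (Thursday) is already a business day.
Deadline: 2043-09-03.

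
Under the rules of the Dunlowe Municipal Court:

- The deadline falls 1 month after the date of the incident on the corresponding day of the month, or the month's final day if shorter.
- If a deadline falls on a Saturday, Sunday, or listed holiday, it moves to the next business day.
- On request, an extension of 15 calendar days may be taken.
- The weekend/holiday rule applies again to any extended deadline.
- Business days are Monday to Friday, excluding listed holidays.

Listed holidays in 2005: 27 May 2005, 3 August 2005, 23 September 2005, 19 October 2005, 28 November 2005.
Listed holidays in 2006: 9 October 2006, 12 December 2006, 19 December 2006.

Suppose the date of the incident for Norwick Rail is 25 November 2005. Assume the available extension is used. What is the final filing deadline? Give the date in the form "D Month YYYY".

1 month from 25 November 2005 is 25 December 2005.
25 December 2005 falls on a Sunday. Rolling to the next business day gives 26 December 2005, a Monday.
With the 15-day extension, 26 December 2005 becomes 10 January 2006.
10 January 2006 (Tuesday) is already a business day.
Deadline: 10 January 2006.

10 January 2006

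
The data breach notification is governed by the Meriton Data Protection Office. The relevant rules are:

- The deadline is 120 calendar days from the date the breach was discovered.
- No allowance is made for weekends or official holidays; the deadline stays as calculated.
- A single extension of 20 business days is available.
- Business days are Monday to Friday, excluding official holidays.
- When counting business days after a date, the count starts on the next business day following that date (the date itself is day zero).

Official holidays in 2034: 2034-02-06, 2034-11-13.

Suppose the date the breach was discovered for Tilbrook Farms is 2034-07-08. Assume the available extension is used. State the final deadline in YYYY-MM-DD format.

2034-12-04

Adding 120 calendar days to 2034-07-08 gives 2034-11-05.
2034-11-05 is a Sunday; no weekend or holiday adjustment applies.
Counting 20 further business days from 2034-11-05 reaches 2034-12-04.
2034-12-04 is a Monday; no weekend or holiday adjustment applies.
Final deadline: 2034-12-04.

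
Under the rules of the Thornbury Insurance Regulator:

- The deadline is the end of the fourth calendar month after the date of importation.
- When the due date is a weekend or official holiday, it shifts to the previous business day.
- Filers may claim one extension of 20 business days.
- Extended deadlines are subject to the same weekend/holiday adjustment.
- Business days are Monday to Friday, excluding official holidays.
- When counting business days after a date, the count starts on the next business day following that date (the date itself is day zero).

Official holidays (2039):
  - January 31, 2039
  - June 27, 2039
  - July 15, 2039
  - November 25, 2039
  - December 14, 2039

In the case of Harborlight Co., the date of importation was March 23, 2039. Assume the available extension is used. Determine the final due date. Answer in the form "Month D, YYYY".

August 26, 2039

The fourth month after March 23, 2039 is July 2039, whose last day is July 31, 2039.
July 31, 2039 is a Sunday, so it moves to the preceding business day, July 29, 2039 (Friday).
Counting 20 further business days from July 29, 2039 reaches August 26, 2039.
August 26, 2039 is a Friday and not a listed holiday, so it stands.
The final due date is August 26, 2039.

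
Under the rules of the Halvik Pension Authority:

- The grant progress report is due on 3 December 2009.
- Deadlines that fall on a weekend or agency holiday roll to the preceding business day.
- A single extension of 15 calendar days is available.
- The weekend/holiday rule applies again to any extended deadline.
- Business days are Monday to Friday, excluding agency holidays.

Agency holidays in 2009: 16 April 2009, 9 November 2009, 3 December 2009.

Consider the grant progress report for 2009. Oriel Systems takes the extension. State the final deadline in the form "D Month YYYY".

Start from the fixed due date, 3 December 2009.
Because 3 December 2009 is a listed holiday, the deadline becomes 2 December 2009 (Wednesday).
The 15-calendar-day extension moves the deadline from 2 December 2009 to 17 December 2009.
17 December 2009 falls on a Thursday, which is a business day, so no adjustment is needed.
The final due date is 17 December 2009.

17 December 2009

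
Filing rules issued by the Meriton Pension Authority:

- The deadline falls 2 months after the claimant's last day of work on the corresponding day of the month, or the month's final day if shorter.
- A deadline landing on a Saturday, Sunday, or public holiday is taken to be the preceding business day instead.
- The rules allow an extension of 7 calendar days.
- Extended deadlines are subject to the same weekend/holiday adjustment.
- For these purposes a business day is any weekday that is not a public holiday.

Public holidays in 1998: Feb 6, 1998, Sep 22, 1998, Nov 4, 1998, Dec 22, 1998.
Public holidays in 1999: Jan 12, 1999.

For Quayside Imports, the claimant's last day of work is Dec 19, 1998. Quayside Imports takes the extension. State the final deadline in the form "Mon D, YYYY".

2 months from Dec 19, 1998 is Feb 19, 1999.
Feb 19, 1999 (Friday) is already a business day.
With the 7-day extension, Feb 19, 1999 becomes Feb 26, 1999.
Feb 26, 1999 is a Friday and not a listed holiday, so it stands.
Deadline: Feb 26, 1999.

Feb 26, 1999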